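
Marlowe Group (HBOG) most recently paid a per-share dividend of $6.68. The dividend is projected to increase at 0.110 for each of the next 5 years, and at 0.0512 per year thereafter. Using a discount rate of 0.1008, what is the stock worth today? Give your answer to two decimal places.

$181.84

Two-stage DDM. Project D₁…D_5 at 0.11, terminal growth 0.0512, discount at r = 0.1008.
D_1 = 7.4148
D_2 = 8.2304
D_3 = 9.1358
D_4 = 10.1407
D_5 = 11.2562
Terminal value at t=5: TV = D_6/(r−g) = 11.8325/(0.1008−0.0512) = 238.5586
P₀ = 7.4148/(1+0.1008)^1 + 8.2304/(1+0.1008)^2 + 9.1358/(1+0.1008)^3 + 10.1407/(1+0.1008)^4 + 11.2562/(1+0.1008)^5 + 238.5586/(1+0.1008)^5 = 181.8355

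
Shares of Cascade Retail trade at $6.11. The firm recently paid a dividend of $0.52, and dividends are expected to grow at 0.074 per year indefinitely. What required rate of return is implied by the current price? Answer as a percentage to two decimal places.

Rearranging the constant-growth DDM: r = D₁/P₀ + g.
D₁ = 0.52 × (1 + 0.074) = 0.5585.
r = 0.5585 / 6.11 + 0.074 = 0.09140 + 0.074 = 0.16540

16.54%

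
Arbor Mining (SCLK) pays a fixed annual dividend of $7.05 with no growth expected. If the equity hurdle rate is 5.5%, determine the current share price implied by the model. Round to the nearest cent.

$128.18

Zero-growth DDM (perpetuity): P₀ = D/r = 7.05 / 0.055 = 128.1818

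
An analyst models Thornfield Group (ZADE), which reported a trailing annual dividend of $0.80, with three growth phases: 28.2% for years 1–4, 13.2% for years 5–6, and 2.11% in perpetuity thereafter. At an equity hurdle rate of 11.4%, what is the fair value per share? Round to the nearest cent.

Three-stage DDM. Project D₁…D_6; terminal Gordon value at t=6 with g = 0.0211; discount at r = 0.114.
D_1 = 1.0256
D_2 = 1.3148
D_3 = 1.6856
D_4 = 2.1609
D_5 = 2.4462
D_6 = 2.7691
TV_6 = 2.8275/(0.114−0.0211) = 30.4360
P₀ = Σ Dₜ/(1+r)ᵗ + TV_6/(1+r)^6 = 23.4021

$23.40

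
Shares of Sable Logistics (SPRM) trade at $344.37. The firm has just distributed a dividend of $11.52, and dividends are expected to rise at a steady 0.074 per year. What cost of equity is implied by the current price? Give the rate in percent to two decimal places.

10.99%

Rearranging the constant-growth DDM: r = D₁/P₀ + g.
D₁ = 11.52 × (1 + 0.074) = 12.3725.
r = 12.3725 / 344.37 + 0.074 = 0.03593 + 0.074 = 0.10993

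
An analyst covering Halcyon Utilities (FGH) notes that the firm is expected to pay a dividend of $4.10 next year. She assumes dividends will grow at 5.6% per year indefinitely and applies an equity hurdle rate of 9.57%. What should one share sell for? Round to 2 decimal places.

$103.27

Gordon growth model: P₀ = D₁/(r − g), with D₁ = 4.10 given directly.
P₀ = 4.1000 / (0.0957 − 0.056) = 4.1000 / 0.0397 = 103.2746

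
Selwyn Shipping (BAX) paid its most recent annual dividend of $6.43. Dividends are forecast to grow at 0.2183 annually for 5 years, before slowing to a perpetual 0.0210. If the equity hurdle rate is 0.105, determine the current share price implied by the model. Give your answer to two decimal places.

$170.83

Two-stage DDM. Project D₁…D_5 at 0.2183, terminal growth 0.021, discount at r = 0.105.
D_1 = 7.8337
D_2 = 9.5438
D_3 = 11.6272
D_4 = 14.1654
D_5 = 17.2577
Terminal value at t=5: TV = D_6/(r−g) = 17.6201/(0.105−0.021) = 209.7629
P₀ = 7.8337/(1+0.105)^1 + 9.5438/(1+0.105)^2 + 11.6272/(1+0.105)^3 + 14.1654/(1+0.105)^4 + 17.2577/(1+0.105)^5 + 209.7629/(1+0.105)^5 = 170.8258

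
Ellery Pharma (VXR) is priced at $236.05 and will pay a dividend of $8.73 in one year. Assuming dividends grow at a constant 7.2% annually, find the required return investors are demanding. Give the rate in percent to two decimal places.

Rearranging the constant-growth DDM: r = D₁/P₀ + g.
r = 8.7300 / 236.05 + 0.072 = 0.03698 + 0.072 = 0.10898

10.90%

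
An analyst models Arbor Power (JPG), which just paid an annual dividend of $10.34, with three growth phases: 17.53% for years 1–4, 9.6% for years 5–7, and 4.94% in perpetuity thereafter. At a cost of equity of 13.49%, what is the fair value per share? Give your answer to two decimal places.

Three-stage DDM. Project D₁…D_7; terminal Gordon value at t=7 with g = 0.0494; discount at r = 0.1349.
D_1 = 12.1526
D_2 = 14.2830
D_3 = 16.7868
D_4 = 19.7295
D_5 = 21.6235
D_6 = 23.6994
D_7 = 25.9745
TV_7 = 27.2576/(0.1349−0.0494) = 318.8028
P₀ = Σ Dₜ/(1+r)ᵗ + TV_7/(1+r)^7 = 209.9299

$209.93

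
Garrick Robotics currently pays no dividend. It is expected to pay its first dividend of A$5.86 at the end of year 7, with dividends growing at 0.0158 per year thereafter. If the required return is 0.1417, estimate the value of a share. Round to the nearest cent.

A$21.02

Deferred-dividend DDM. At t=6 the remaining stream is a growing perpetuity with first payment D_7 = 5.86.
V_6 = D_7/(r−g) = 5.86/(0.1417−0.0158) = 46.5449
P₀ = V_6/(1+r)^6 = 46.5449/(1+0.1417)^6 = 21.0165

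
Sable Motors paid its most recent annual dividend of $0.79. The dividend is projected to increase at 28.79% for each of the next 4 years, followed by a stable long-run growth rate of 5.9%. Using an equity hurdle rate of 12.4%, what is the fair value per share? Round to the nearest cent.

Two-stage DDM. Project D₁…D_4 at 0.2879, terminal growth 0.059, discount at r = 0.124.
D_1 = 1.0174
D_2 = 1.3104
D_3 = 1.6876
D_4 = 2.1735
Terminal value at t=4: TV = D_5/(r−g) = 2.3017/(0.124−0.059) = 35.4110
P₀ = 1.0174/(1+0.124)^1 + 1.3104/(1+0.124)^2 + 1.6876/(1+0.124)^3 + 2.1735/(1+0.124)^4 + 35.4110/(1+0.124)^4 = 26.6782

$26.68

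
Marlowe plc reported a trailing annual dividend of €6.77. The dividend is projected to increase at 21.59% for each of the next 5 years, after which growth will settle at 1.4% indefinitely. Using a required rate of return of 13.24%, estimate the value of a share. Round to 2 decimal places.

Two-stage DDM. Project D₁…D_5 at 0.2159, terminal growth 0.014, discount at r = 0.1324.
D_1 = 8.2316
D_2 = 10.0089
D_3 = 12.1698
D_4 = 14.7972
D_5 = 17.9919
Terminal value at t=5: TV = D_6/(r−g) = 18.2438/(0.1324−0.014) = 154.0864
P₀ = 8.2316/(1+0.1324)^1 + 10.0089/(1+0.1324)^2 + 12.1698/(1+0.1324)^3 + 14.7972/(1+0.1324)^4 + 17.9919/(1+0.1324)^5 + 154.0864/(1+0.1324)^5 = 124.8655

€124.87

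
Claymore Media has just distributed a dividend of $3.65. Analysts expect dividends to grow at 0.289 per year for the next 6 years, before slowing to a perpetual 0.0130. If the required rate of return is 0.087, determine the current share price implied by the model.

$180.41

Two-stage DDM. Project D₁…D_6 at 0.289, terminal growth 0.013, discount at r = 0.087.
D_1 = 4.7048
D_2 = 6.0646
D_3 = 7.8172
D_4 = 10.0764
D_5 = 12.9885
D_6 = 16.7421
Terminal value at t=6: TV = D_7/(r−g) = 16.9598/(0.087−0.013) = 229.1860
P₀ = 4.7048/(1+0.087)^1 + 6.0646/(1+0.087)^2 + 7.8172/(1+0.087)^3 + 10.0764/(1+0.087)^4 + 12.9885/(1+0.087)^5 + 16.7421/(1+0.087)^6 + 229.1860/(1+0.087)^6 = 180.4075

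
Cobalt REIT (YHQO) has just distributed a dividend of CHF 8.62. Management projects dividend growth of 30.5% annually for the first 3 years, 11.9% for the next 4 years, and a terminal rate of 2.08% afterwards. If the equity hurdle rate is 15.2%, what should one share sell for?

CHF 166.79

Three-stage DDM. Project D₁…D_7; terminal Gordon value at t=7 with g = 0.0208; discount at r = 0.152.
D_1 = 11.2491
D_2 = 14.6801
D_3 = 19.1575
D_4 = 21.4372
D_5 = 23.9883
D_6 = 26.8429
D_7 = 30.0372
TV_7 = 30.6620/(0.152−0.0208) = 233.7039
P₀ = Σ Dₜ/(1+r)ᵗ + TV_7/(1+r)^7 = 166.7885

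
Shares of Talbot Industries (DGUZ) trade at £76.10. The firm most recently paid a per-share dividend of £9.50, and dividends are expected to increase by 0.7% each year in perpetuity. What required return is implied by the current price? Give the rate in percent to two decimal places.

13.27%

Rearranging the constant-growth DDM: r = D₁/P₀ + g.
D₁ = 9.50 × (1 + 0.007) = 9.5665.
r = 9.5665 / 76.10 + 0.007 = 0.12571 + 0.007 = 0.13271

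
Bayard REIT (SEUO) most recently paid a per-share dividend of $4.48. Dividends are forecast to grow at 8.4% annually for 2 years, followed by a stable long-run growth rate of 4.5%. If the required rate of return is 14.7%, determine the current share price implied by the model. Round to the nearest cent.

$49.23

Two-stage DDM. Project D₁…D_2 at 0.084, terminal growth 0.045, discount at r = 0.147.
D_1 = 4.8563
D_2 = 5.2643
Terminal value at t=2: TV = D_3/(r−g) = 5.5011/(0.147−0.045) = 53.9328
P₀ = 4.8563/(1+0.147)^1 + 5.2643/(1+0.147)^2 + 53.9328/(1+0.147)^2 = 49.2298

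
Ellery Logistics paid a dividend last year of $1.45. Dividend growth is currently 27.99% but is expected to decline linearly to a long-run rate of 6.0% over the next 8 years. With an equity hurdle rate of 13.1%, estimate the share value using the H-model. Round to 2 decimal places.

$39.61

H-model: P₀ = D₀[(1+g_L) + H(g_S−g_L)]/(r−g_L), with H = 8/2 = 4.
P₀ = 1.45 × [(1+0.06) + 4×(0.2799−0.06)] / (0.131−0.06)
   = 1.45 × 1.9396 / 0.071 = 39.6115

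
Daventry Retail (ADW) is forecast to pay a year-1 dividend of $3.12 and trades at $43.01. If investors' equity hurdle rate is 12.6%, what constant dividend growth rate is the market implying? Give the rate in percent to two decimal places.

From P₀ = D₁/(r − g), the implied growth is g = r − D₁/P₀.
g = 0.126 − 3.12/43.01 = 0.126 − 0.07254 = 0.05346

5.35%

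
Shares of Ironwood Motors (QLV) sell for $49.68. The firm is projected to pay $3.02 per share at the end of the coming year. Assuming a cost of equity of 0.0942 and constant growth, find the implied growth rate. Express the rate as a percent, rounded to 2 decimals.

3.34%

From P₀ = D₁/(r − g), the implied growth is g = r − D₁/P₀.
g = 0.0942 − 3.02/49.68 = 0.0942 − 0.06079 = 0.03341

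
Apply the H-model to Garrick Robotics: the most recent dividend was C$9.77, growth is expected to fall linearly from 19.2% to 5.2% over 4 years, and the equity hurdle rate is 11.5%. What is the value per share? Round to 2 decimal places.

H-model: P₀ = D₀[(1+g_L) + H(g_S−g_L)]/(r−g_L), with H = 4/2 = 2.
P₀ = 9.77 × [(1+0.052) + 2×(0.192−0.052)] / (0.115−0.052)
   = 9.77 × 1.3320 / 0.063 = 206.5657

C$206.57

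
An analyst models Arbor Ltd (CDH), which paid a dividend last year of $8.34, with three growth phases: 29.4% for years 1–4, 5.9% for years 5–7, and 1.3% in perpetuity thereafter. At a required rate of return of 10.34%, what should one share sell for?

$250.37

Three-stage DDM. Project D₁…D_7; terminal Gordon value at t=7 with g = 0.013; discount at r = 0.1034.
D_1 = 10.7920
D_2 = 13.9648
D_3 = 18.0704
D_4 = 23.3832
D_5 = 24.7628
D_6 = 26.2238
D_7 = 27.7710
TV_7 = 28.1320/(0.1034−0.013) = 311.1946
P₀ = Σ Dₜ/(1+r)ᵗ + TV_7/(1+r)^7 = 250.3742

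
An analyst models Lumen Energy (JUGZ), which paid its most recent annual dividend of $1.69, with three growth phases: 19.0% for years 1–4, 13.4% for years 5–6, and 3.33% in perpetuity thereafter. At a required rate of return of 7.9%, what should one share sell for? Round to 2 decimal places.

Three-stage DDM. Project D₁…D_6; terminal Gordon value at t=6 with g = 0.0333; discount at r = 0.079.
D_1 = 2.0111
D_2 = 2.3932
D_3 = 2.8479
D_4 = 3.3890
D_5 = 3.8432
D_6 = 4.3581
TV_6 = 4.5033/(0.079−0.0333) = 98.5396
P₀ = Σ Dₜ/(1+r)ᵗ + TV_6/(1+r)^6 = 76.5190

$76.52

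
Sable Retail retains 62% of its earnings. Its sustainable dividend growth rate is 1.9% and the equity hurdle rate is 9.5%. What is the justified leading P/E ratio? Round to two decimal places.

5.00

Payout ratio b = 1 − 0.62 = 0.38.
Justified leading P/E = b/(r−g) = 0.38/(0.095−0.019) = 5.0000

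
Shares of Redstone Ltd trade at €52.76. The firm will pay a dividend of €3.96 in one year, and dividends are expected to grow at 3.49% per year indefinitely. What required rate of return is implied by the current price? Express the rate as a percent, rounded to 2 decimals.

Rearranging the constant-growth DDM: r = D₁/P₀ + g.
r = 3.9600 / 52.76 + 0.0349 = 0.07506 + 0.0349 = 0.10996

11.00%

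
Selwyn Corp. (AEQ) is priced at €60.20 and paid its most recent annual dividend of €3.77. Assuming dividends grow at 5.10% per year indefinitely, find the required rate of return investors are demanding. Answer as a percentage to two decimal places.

Rearranging the constant-growth DDM: r = D₁/P₀ + g.
D₁ = 3.77 × (1 + 0.051) = 3.9623.
r = 3.9623 / 60.20 + 0.051 = 0.06582 + 0.051 = 0.11682

11.68%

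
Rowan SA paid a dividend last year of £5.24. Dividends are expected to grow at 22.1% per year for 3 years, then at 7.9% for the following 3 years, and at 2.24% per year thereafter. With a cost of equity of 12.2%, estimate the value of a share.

£99.06

Three-stage DDM. Project D₁…D_6; terminal Gordon value at t=6 with g = 0.0224; discount at r = 0.122.
D_1 = 6.3980
D_2 = 7.8120
D_3 = 9.5385
D_4 = 10.2920
D_5 = 11.1051
D_6 = 11.9824
TV_6 = 12.2508/(0.122−0.0224) = 122.9997
P₀ = Σ Dₜ/(1+r)ᵗ + TV_6/(1+r)^6 = 99.0585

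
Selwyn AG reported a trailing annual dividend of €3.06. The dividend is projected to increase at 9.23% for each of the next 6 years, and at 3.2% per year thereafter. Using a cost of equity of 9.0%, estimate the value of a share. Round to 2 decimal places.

€73.64

Two-stage DDM. Project D₁…D_6 at 0.0923, terminal growth 0.032, discount at r = 0.09.
D_1 = 3.3424
D_2 = 3.6509
D_3 = 3.9879
D_4 = 4.3560
D_5 = 4.7581
D_6 = 5.1972
Terminal value at t=6: TV = D_7/(r−g) = 5.3636/(0.09−0.032) = 92.4751
P₀ = 3.3424/(1+0.09)^1 + 3.6509/(1+0.09)^2 + 3.9879/(1+0.09)^3 + 4.3560/(1+0.09)^4 + 4.7581/(1+0.09)^5 + 5.1972/(1+0.09)^6 + 92.4751/(1+0.09)^6 = 73.6359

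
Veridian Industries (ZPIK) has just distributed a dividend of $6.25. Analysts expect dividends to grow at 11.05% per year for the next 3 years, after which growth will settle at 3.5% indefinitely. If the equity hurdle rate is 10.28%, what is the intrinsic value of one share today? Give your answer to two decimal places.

$116.43

Two-stage DDM. Project D₁…D_3 at 0.1105, terminal growth 0.035, discount at r = 0.1028.
D_1 = 6.9406
D_2 = 7.7076
D_3 = 8.5592
Terminal value at t=3: TV = D_4/(r−g) = 8.8588/(0.1028−0.035) = 130.6611
P₀ = 6.9406/(1+0.1028)^1 + 7.7076/(1+0.1028)^2 + 8.5592/(1+0.1028)^3 + 130.6611/(1+0.1028)^3 = 116.4348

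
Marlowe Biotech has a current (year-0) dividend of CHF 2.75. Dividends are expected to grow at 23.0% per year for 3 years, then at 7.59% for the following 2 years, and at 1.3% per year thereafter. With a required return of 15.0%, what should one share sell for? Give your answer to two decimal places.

Three-stage DDM. Project D₁…D_5; terminal Gordon value at t=5 with g = 0.013; discount at r = 0.15.
D_1 = 3.3825
D_2 = 4.1605
D_3 = 5.1174
D_4 = 5.5058
D_5 = 5.9237
TV_5 = 6.0007/(0.15−0.013) = 43.8007
P₀ = Σ Dₜ/(1+r)ᵗ + TV_5/(1+r)^5 = 37.3217

CHF 37.32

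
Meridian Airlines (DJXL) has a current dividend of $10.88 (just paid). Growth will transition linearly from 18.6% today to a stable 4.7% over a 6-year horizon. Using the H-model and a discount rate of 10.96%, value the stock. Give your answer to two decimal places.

H-model: P₀ = D₀[(1+g_L) + H(g_S−g_L)]/(r−g_L), with H = 6/2 = 3.
P₀ = 10.88 × [(1+0.047) + 3×(0.186−0.047)] / (0.1096−0.047)
   = 10.88 × 1.4640 / 0.0626 = 254.4460

$254.45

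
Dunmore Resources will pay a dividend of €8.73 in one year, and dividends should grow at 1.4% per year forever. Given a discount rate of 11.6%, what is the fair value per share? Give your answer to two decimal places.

Gordon growth model: P₀ = D₁/(r − g), with D₁ = 8.73 given directly.
P₀ = 8.7300 / (0.116 − 0.014) = 8.7300 / 0.102 = 85.5882

€85.59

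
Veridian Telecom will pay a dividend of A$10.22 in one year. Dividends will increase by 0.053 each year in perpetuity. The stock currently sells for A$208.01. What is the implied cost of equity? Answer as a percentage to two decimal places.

10.21%

Rearranging the constant-growth DDM: r = D₁/P₀ + g.
r = 10.2200 / 208.01 + 0.053 = 0.04913 + 0.053 = 0.10213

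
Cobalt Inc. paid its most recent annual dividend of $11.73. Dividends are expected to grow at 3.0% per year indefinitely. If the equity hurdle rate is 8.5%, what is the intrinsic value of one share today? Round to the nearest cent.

$219.67

Gordon growth model: P₀ = D₁/(r − g). D₁ = 11.73 × (1 + 0.03) = 12.0819.
P₀ = 12.0819 / (0.085 − 0.03) = 12.0819 / 0.055 = 219.6709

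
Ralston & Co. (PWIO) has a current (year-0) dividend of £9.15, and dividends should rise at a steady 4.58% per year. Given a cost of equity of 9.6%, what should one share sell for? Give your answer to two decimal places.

£190.62

Gordon growth model: P₀ = D₁/(r − g). D₁ = 9.15 × (1 + 0.0458) = 9.5691.
P₀ = 9.5691 / (0.096 − 0.0458) = 9.5691 / 0.0502 = 190.6189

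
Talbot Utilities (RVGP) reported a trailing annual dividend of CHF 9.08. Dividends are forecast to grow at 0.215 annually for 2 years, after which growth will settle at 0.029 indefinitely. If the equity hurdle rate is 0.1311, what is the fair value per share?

Two-stage DDM. Project D₁…D_2 at 0.215, terminal growth 0.029, discount at r = 0.1311.
D_1 = 11.0322
D_2 = 13.4041
Terminal value at t=2: TV = D_3/(r−g) = 13.7928/(0.1311−0.029) = 135.0915
P₀ = 11.0322/(1+0.1311)^1 + 13.4041/(1+0.1311)^2 + 135.0915/(1+0.1311)^2 = 125.8213

CHF 125.82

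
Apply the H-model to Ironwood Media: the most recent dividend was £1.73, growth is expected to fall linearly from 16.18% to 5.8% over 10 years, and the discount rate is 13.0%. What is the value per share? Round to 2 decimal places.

£37.89

H-model: P₀ = D₀[(1+g_L) + H(g_S−g_L)]/(r−g_L), with H = 10/2 = 5.
P₀ = 1.73 × [(1+0.058) + 5×(0.1618−0.058)] / (0.13−0.058)
   = 1.73 × 1.5770 / 0.072 = 37.8918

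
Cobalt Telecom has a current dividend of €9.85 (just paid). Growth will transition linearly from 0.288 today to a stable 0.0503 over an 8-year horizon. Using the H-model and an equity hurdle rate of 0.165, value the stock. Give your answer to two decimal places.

H-model: P₀ = D₀[(1+g_L) + H(g_S−g_L)]/(r−g_L), with H = 8/2 = 4.
P₀ = 9.85 × [(1+0.0503) + 4×(0.288−0.0503)] / (0.165−0.0503)
   = 9.85 × 2.0011 / 0.1147 = 171.8469

€171.85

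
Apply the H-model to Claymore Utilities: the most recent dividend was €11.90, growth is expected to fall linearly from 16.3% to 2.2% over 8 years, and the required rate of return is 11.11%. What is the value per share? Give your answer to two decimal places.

H-model: P₀ = D₀[(1+g_L) + H(g_S−g_L)]/(r−g_L), with H = 8/2 = 4.
P₀ = 11.90 × [(1+0.022) + 4×(0.163−0.022)] / (0.1111−0.022)
   = 11.90 × 1.5860 / 0.0891 = 211.8227

€211.82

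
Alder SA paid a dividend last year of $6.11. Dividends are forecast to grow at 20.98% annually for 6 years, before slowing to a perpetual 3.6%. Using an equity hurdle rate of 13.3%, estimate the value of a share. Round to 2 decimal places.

Two-stage DDM. Project D₁…D_6 at 0.2098, terminal growth 0.036, discount at r = 0.133.
D_1 = 7.3919
D_2 = 8.9427
D_3 = 10.8189
D_4 = 13.0887
D_5 = 15.8347
D_6 = 19.1568
Terminal value at t=6: TV = D_7/(r−g) = 19.8464/(0.133−0.036) = 204.6024
P₀ = 7.3919/(1+0.133)^1 + 8.9427/(1+0.133)^2 + 10.8189/(1+0.133)^3 + 13.0887/(1+0.133)^4 + 15.8347/(1+0.133)^5 + 19.1568/(1+0.133)^6 + 204.6024/(1+0.133)^6 = 143.1327

$143.13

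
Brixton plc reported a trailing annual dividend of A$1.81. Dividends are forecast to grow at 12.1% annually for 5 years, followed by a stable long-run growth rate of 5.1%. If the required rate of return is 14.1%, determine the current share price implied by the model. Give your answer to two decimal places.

Two-stage DDM. Project D₁…D_5 at 0.121, terminal growth 0.051, discount at r = 0.141.
D_1 = 2.0290
D_2 = 2.2745
D_3 = 2.5497
D_4 = 2.8583
D_5 = 3.2041
Terminal value at t=5: TV = D_6/(r−g) = 3.3675/(0.141−0.051) = 37.4168
P₀ = 2.0290/(1+0.141)^1 + 2.2745/(1+0.141)^2 + 2.5497/(1+0.141)^3 + 2.8583/(1+0.141)^4 + 3.2041/(1+0.141)^5 + 37.4168/(1+0.141)^5 = 27.9332

A$27.93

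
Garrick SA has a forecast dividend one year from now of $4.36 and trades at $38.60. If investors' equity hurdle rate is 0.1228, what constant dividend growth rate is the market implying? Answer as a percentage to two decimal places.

0.98%

From P₀ = D₁/(r − g), the implied growth is g = r − D₁/P₀.
g = 0.1228 − 4.36/38.60 = 0.1228 − 0.11295 = 0.00985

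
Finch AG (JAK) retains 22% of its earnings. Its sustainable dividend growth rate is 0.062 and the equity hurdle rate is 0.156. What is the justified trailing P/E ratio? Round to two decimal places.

Payout ratio b = 1 − 0.22 = 0.78.
Justified trailing P/E = b(1+g)/(r−g) = 0.78×(1+0.062)/(0.156−0.062) = 8.8123

8.81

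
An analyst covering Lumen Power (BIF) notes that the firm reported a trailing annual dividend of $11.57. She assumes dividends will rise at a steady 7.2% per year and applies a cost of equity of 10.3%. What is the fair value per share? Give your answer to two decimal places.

$400.10

Gordon growth model: P₀ = D₁/(r − g). D₁ = 11.57 × (1 + 0.072) = 12.4030.
P₀ = 12.4030 / (0.103 − 0.072) = 12.4030 / 0.031 = 400.0981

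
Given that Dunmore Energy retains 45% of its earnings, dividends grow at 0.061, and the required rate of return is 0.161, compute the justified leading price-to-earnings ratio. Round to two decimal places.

5.50

Payout ratio b = 1 − 0.45 = 0.55.
Justified leading P/E = b/(r−g) = 0.55/(0.161−0.061) = 5.5000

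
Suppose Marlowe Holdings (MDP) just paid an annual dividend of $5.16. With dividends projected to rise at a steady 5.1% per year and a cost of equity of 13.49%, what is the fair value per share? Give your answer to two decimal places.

$64.64

Gordon growth model: P₀ = D₁/(r − g). D₁ = 5.16 × (1 + 0.051) = 5.4232.
P₀ = 5.4232 / (0.1349 − 0.051) = 5.4232 / 0.0839 = 64.6384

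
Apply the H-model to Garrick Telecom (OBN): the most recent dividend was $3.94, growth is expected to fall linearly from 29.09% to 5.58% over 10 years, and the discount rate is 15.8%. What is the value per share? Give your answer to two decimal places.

$86.02

H-model: P₀ = D₀[(1+g_L) + H(g_S−g_L)]/(r−g_L), with H = 10/2 = 5.
P₀ = 3.94 × [(1+0.0558) + 5×(0.2909−0.0558)] / (0.158−0.0558)
   = 3.94 × 2.2313 / 0.1022 = 86.0208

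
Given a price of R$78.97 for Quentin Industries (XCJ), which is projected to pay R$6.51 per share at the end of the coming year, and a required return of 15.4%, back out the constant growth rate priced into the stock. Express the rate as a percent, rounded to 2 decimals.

7.16%

From P₀ = D₁/(r − g), the implied growth is g = r − D₁/P₀.
g = 0.154 − 6.51/78.97 = 0.154 − 0.08244 = 0.07156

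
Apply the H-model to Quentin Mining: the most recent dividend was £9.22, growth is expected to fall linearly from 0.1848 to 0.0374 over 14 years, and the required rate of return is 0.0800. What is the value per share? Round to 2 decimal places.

H-model: P₀ = D₀[(1+g_L) + H(g_S−g_L)]/(r−g_L), with H = 14/2 = 7.
P₀ = 9.22 × [(1+0.0374) + 7×(0.1848−0.0374)] / (0.08−0.0374)
   = 9.22 × 2.0692 / 0.0426 = 447.8409

£447.84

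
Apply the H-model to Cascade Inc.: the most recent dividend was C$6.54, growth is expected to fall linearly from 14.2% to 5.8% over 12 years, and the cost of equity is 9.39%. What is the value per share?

C$284.55

H-model: P₀ = D₀[(1+g_L) + H(g_S−g_L)]/(r−g_L), with H = 12/2 = 6.
P₀ = 6.54 × [(1+0.058) + 6×(0.142−0.058)] / (0.0939−0.058)
   = 6.54 × 1.5620 / 0.0359 = 284.5538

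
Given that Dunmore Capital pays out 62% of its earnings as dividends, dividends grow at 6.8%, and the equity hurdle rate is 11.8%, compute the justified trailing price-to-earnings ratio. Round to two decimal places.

Justified trailing P/E = b(1+g)/(r−g) = 0.62×(1+0.068)/(0.118−0.068) = 13.2432

13.24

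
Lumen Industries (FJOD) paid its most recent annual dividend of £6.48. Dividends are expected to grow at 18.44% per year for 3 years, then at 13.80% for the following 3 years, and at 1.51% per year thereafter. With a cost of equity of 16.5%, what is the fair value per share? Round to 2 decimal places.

Three-stage DDM. Project D₁…D_6; terminal Gordon value at t=6 with g = 0.0151; discount at r = 0.165.
D_1 = 7.6749
D_2 = 9.0902
D_3 = 10.7664
D_4 = 12.2522
D_5 = 13.9430
D_6 = 15.8671
TV_6 = 16.1067/(0.165−0.0151) = 107.4494
P₀ = Σ Dₜ/(1+r)ᵗ + TV_6/(1+r)^6 = 82.5680

£82.57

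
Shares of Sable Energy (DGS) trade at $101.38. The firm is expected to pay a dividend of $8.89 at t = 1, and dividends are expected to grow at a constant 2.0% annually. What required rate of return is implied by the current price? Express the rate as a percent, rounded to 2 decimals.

10.77%

Rearranging the constant-growth DDM: r = D₁/P₀ + g.
r = 8.8900 / 101.38 + 0.02 = 0.08769 + 0.02 = 0.10769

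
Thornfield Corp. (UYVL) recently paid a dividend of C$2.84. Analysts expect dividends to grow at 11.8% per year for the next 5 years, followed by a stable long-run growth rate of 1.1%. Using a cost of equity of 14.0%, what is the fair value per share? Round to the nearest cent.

Two-stage DDM. Project D₁…D_5 at 0.118, terminal growth 0.011, discount at r = 0.14.
D_1 = 3.1751
D_2 = 3.5498
D_3 = 3.9687
D_4 = 4.4370
D_5 = 4.9605
Terminal value at t=5: TV = D_6/(r−g) = 5.0151/(0.14−0.011) = 38.8766
P₀ = 3.1751/(1+0.14)^1 + 3.5498/(1+0.14)^2 + 3.9687/(1+0.14)^3 + 4.4370/(1+0.14)^4 + 4.9605/(1+0.14)^5 + 38.8766/(1+0.14)^5 = 33.5901

C$33.59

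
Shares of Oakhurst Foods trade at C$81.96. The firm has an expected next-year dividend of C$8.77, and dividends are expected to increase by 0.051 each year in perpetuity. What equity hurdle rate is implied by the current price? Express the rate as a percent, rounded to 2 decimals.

15.80%

Rearranging the constant-growth DDM: r = D₁/P₀ + g.
r = 8.7700 / 81.96 + 0.051 = 0.10700 + 0.051 = 0.15800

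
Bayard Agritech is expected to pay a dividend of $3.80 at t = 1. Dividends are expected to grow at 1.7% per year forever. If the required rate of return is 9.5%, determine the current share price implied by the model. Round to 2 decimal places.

$48.72

Gordon growth model: P₀ = D₁/(r − g), with D₁ = 3.80 given directly.
P₀ = 3.8000 / (0.095 − 0.017) = 3.8000 / 0.078 = 48.7179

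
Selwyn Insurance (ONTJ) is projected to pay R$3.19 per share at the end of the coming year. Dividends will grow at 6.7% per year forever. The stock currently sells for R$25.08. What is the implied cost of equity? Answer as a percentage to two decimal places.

Rearranging the constant-growth DDM: r = D₁/P₀ + g.
r = 3.1900 / 25.08 + 0.067 = 0.12719 + 0.067 = 0.19419

19.42%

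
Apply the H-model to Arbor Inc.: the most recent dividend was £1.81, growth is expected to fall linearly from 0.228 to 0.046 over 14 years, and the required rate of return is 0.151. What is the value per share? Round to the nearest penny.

£39.99

H-model: P₀ = D₀[(1+g_L) + H(g_S−g_L)]/(r−g_L), with H = 14/2 = 7.
P₀ = 1.81 × [(1+0.046) + 7×(0.228−0.046)] / (0.151−0.046)
   = 1.81 × 2.3200 / 0.105 = 39.9924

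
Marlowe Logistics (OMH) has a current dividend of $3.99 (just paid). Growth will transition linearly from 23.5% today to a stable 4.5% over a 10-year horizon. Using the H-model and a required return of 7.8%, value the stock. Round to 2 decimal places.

H-model: P₀ = D₀[(1+g_L) + H(g_S−g_L)]/(r−g_L), with H = 10/2 = 5.
P₀ = 3.99 × [(1+0.045) + 5×(0.235−0.045)] / (0.078−0.045)
   = 3.99 × 1.9950 / 0.033 = 241.2136

$241.21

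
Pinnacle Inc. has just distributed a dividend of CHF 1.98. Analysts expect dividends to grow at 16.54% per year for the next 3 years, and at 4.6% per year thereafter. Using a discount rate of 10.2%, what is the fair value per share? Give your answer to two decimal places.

Two-stage DDM. Project D₁…D_3 at 0.1654, terminal growth 0.046, discount at r = 0.102.
D_1 = 2.3075
D_2 = 2.6892
D_3 = 3.1339
Terminal value at t=3: TV = D_4/(r−g) = 3.2781/(0.102−0.046) = 58.5375
P₀ = 2.3075/(1+0.102)^1 + 2.6892/(1+0.102)^2 + 3.1339/(1+0.102)^3 + 58.5375/(1+0.102)^3 = 50.3911

CHF 50.39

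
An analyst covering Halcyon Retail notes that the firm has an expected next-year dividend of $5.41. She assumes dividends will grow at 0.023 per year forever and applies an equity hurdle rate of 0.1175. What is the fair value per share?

$57.25

Gordon growth model: P₀ = D₁/(r − g), with D₁ = 5.41 given directly.
P₀ = 5.4100 / (0.1175 − 0.023) = 5.4100 / 0.0945 = 57.2487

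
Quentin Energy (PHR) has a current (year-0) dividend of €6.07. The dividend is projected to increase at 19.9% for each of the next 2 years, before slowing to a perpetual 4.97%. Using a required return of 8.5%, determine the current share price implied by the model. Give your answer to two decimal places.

€234.54

Two-stage DDM. Project D₁…D_2 at 0.199, terminal growth 0.0497, discount at r = 0.085.
D_1 = 7.2779
D_2 = 8.7262
Terminal value at t=2: TV = D_3/(r−g) = 9.1599/(0.085−0.0497) = 259.4882
P₀ = 7.2779/(1+0.085)^1 + 8.7262/(1+0.085)^2 + 259.4882/(1+0.085)^2 = 234.5439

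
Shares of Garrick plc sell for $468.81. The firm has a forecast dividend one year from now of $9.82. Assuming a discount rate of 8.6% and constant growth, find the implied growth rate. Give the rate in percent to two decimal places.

6.51%

From P₀ = D₁/(r − g), the implied growth is g = r − D₁/P₀.
g = 0.086 − 9.82/468.81 = 0.086 − 0.02095 = 0.06505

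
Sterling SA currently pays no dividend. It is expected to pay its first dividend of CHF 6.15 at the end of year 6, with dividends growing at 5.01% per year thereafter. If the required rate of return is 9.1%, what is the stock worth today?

CHF 97.28

Deferred-dividend DDM. At t=5 the remaining stream is a growing perpetuity with first payment D_6 = 6.15.
V_5 = D_6/(r−g) = 6.15/(0.091−0.0501) = 150.3667
P₀ = V_5/(1+r)^5 = 150.3667/(1+0.091)^5 = 97.2810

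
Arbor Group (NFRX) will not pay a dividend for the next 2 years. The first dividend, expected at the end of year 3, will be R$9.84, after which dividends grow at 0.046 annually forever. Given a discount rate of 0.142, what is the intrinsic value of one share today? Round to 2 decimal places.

Deferred-dividend DDM. At t=2 the remaining stream is a growing perpetuity with first payment D_3 = 9.84.
V_2 = D_3/(r−g) = 9.84/(0.142−0.046) = 102.5000
P₀ = V_2/(1+r)^2 = 102.5000/(1+0.142)^2 = 78.5944

R$78.59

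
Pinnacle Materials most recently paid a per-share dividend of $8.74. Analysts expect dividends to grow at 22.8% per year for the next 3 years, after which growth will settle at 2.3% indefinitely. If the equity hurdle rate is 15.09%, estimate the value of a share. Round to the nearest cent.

Two-stage DDM. Project D₁…D_3 at 0.228, terminal growth 0.023, discount at r = 0.1509.
D_1 = 10.7327
D_2 = 13.1798
D_3 = 16.1848
Terminal value at t=3: TV = D_4/(r−g) = 16.5570/(0.1509−0.023) = 129.4529
P₀ = 10.7327/(1+0.1509)^1 + 13.1798/(1+0.1509)^2 + 16.1848/(1+0.1509)^3 + 129.4529/(1+0.1509)^3 = 114.8104

$114.81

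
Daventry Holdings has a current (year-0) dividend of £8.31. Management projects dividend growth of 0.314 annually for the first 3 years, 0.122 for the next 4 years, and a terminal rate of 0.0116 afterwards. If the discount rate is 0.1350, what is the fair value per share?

Three-stage DDM. Project D₁…D_7; terminal Gordon value at t=7 with g = 0.0116; discount at r = 0.135.
D_1 = 10.9193
D_2 = 14.3480
D_3 = 18.8533
D_4 = 21.1534
D_5 = 23.7341
D_6 = 26.6297
D_7 = 29.8785
TV_7 = 30.2251/(0.135−0.0116) = 244.9358
P₀ = Σ Dₜ/(1+r)ᵗ + TV_7/(1+r)^7 = 184.7142

£184.71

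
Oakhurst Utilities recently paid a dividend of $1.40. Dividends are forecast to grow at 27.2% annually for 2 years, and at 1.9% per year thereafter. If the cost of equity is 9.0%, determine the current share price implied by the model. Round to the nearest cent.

Two-stage DDM. Project D₁…D_2 at 0.272, terminal growth 0.019, discount at r = 0.09.
D_1 = 1.7808
D_2 = 2.2652
Terminal value at t=2: TV = D_3/(r−g) = 2.3082/(0.09−0.019) = 32.5101
P₀ = 1.7808/(1+0.09)^1 + 2.2652/(1+0.09)^2 + 32.5101/(1+0.09)^2 = 30.9034

$30.90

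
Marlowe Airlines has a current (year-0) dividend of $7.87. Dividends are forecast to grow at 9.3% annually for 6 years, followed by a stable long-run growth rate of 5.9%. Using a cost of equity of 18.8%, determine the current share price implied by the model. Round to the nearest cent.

$74.81

Two-stage DDM. Project D₁…D_6 at 0.093, terminal growth 0.059, discount at r = 0.188.
D_1 = 8.6019
D_2 = 9.4019
D_3 = 10.2763
D_4 = 11.2320
D_5 = 12.2765
D_6 = 13.4182
Terminal value at t=6: TV = D_7/(r−g) = 14.2099/(0.188−0.059) = 110.1544
P₀ = 8.6019/(1+0.188)^1 + 9.4019/(1+0.188)^2 + 10.2763/(1+0.188)^3 + 11.2320/(1+0.188)^4 + 12.2765/(1+0.188)^5 + 13.4182/(1+0.188)^6 + 110.1544/(1+0.188)^6 = 74.8146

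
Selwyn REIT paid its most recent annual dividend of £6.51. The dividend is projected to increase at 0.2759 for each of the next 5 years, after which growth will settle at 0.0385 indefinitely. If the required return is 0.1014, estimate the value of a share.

Two-stage DDM. Project D₁…D_5 at 0.2759, terminal growth 0.0385, discount at r = 0.1014.
D_1 = 8.3061
D_2 = 10.5978
D_3 = 13.5217
D_4 = 17.2523
D_5 = 22.0122
Terminal value at t=5: TV = D_6/(r−g) = 22.8597/(0.1014−0.0385) = 363.4294
P₀ = 8.3061/(1+0.1014)^1 + 10.5978/(1+0.1014)^2 + 13.5217/(1+0.1014)^3 + 17.2523/(1+0.1014)^4 + 22.0122/(1+0.1014)^5 + 363.4294/(1+0.1014)^5 = 275.9335

£275.93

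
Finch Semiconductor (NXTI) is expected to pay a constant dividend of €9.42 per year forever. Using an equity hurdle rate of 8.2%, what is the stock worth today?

€114.88

Zero-growth DDM (perpetuity): P₀ = D/r = 9.42 / 0.082 = 114.8780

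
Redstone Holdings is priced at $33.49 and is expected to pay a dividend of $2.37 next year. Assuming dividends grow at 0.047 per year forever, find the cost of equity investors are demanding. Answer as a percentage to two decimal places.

Rearranging the constant-growth DDM: r = D₁/P₀ + g.
r = 2.3700 / 33.49 + 0.047 = 0.07077 + 0.047 = 0.11777

11.78%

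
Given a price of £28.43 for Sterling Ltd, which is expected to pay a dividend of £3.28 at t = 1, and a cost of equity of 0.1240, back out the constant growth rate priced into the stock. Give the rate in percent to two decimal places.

From P₀ = D₁/(r − g), the implied growth is g = r − D₁/P₀.
g = 0.124 − 3.28/28.43 = 0.124 − 0.11537 = 0.00863

0.86%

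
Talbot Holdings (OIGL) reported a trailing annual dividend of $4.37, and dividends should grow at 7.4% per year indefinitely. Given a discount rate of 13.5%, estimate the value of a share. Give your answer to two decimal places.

Gordon growth model: P₀ = D₁/(r − g). D₁ = 4.37 × (1 + 0.074) = 4.6934.
P₀ = 4.6934 / (0.135 − 0.074) = 4.6934 / 0.061 = 76.9407

$76.94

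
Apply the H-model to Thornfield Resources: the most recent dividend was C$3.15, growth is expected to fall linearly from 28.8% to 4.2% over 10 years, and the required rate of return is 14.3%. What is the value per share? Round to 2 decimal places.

H-model: P₀ = D₀[(1+g_L) + H(g_S−g_L)]/(r−g_L), with H = 10/2 = 5.
P₀ = 3.15 × [(1+0.042) + 5×(0.288−0.042)] / (0.143−0.042)
   = 3.15 × 2.2720 / 0.101 = 70.8594

C$70.86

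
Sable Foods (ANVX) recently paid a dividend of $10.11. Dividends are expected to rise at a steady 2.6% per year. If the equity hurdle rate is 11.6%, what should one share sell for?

$115.25

Gordon growth model: P₀ = D₁/(r − g). D₁ = 10.11 × (1 + 0.026) = 10.3729.
P₀ = 10.3729 / (0.116 − 0.026) = 10.3729 / 0.09 = 115.2540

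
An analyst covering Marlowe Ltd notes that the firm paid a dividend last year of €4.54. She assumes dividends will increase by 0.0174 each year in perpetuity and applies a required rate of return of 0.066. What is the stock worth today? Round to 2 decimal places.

Gordon growth model: P₀ = D₁/(r − g). D₁ = 4.54 × (1 + 0.0174) = 4.6190.
P₀ = 4.6190 / (0.066 − 0.0174) = 4.6190 / 0.0486 = 95.0411

€95.04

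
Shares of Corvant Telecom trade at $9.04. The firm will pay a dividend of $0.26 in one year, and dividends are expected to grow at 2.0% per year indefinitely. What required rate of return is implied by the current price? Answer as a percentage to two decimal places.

Rearranging the constant-growth DDM: r = D₁/P₀ + g.
r = 0.2600 / 9.04 + 0.02 = 0.02876 + 0.02 = 0.04876

4.88%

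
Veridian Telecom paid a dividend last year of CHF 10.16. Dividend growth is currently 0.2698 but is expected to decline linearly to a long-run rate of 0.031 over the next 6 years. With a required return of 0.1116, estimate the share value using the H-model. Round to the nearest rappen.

H-model: P₀ = D₀[(1+g_L) + H(g_S−g_L)]/(r−g_L), with H = 6/2 = 3.
P₀ = 10.16 × [(1+0.031) + 3×(0.2698−0.031)] / (0.1116−0.031)
   = 10.16 × 1.7474 / 0.0806 = 220.2678

CHF 220.27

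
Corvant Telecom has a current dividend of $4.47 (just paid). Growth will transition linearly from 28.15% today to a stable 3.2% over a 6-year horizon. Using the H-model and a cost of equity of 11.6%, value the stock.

$94.75

H-model: P₀ = D₀[(1+g_L) + H(g_S−g_L)]/(r−g_L), with H = 6/2 = 3.
P₀ = 4.47 × [(1+0.032) + 3×(0.2815−0.032)] / (0.116−0.032)
   = 4.47 × 1.7805 / 0.084 = 94.7480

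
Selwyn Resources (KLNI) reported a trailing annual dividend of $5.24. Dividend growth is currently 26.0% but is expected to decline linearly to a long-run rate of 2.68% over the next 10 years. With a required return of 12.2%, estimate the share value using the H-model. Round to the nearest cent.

$120.70

H-model: P₀ = D₀[(1+g_L) + H(g_S−g_L)]/(r−g_L), with H = 10/2 = 5.
P₀ = 5.24 × [(1+0.0268) + 5×(0.26−0.0268)] / (0.122−0.0268)
   = 5.24 × 2.1928 / 0.0952 = 120.6961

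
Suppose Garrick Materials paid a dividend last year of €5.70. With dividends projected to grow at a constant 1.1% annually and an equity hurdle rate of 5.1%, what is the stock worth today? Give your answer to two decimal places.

€144.07

Gordon growth model: P₀ = D₁/(r − g). D₁ = 5.70 × (1 + 0.011) = 5.7627.
P₀ = 5.7627 / (0.051 − 0.011) = 5.7627 / 0.04 = 144.0675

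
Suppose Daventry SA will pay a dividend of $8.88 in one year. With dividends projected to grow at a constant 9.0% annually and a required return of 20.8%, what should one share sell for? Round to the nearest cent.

Gordon growth model: P₀ = D₁/(r − g), with D₁ = 8.88 given directly.
P₀ = 8.8800 / (0.208 − 0.09) = 8.8800 / 0.118 = 75.2542

$75.25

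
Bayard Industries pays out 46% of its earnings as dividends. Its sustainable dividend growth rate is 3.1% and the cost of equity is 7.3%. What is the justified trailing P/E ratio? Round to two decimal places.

11.29

Justified trailing P/E = b(1+g)/(r−g) = 0.46×(1+0.031)/(0.073−0.031) = 11.2919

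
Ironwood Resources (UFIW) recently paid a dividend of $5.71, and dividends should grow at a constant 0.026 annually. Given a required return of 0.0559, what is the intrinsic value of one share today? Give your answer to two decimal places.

$195.94

Gordon growth model: P₀ = D₁/(r − g). D₁ = 5.71 × (1 + 0.026) = 5.8585.
P₀ = 5.8585 / (0.0559 − 0.026) = 5.8585 / 0.0299 = 195.9351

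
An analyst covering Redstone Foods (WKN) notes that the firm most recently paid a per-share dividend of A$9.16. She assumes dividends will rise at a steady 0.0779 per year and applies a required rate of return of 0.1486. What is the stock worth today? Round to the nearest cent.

Gordon growth model: P₀ = D₁/(r − g). D₁ = 9.16 × (1 + 0.0779) = 9.8736.
P₀ = 9.8736 / (0.1486 − 0.0779) = 9.8736 / 0.0707 = 139.6544

A$139.65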